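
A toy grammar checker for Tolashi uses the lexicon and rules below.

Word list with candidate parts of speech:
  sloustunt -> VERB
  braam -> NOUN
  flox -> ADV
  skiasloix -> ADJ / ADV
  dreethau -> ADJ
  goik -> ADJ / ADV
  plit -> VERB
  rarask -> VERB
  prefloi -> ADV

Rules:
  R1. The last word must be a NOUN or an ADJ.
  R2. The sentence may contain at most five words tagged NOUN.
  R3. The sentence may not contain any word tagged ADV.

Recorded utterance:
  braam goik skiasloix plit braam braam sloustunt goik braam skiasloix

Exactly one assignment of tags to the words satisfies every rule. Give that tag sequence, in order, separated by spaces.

NOUN ADJ ADJ VERB NOUN NOUN VERB ADJ NOUN ADJ

Candidates per position — 1:braam {NOUN}; 2:goik {ADJ,ADV}; 3:skiasloix {ADJ,ADV}; 4:plit {VERB}; 5:braam {NOUN}; 6:braam {NOUN}; 7:sloustunt {VERB}; 8:goik {ADJ,ADV}; 9:braam {NOUN}; 10:skiasloix {ADJ,ADV}.
Position 2: tagging it ADV would leave rule 3 unsatisfiable, so it must be ADJ.
Position 3: tagging it ADV would leave rule 3 unsatisfiable, so it must be ADJ.
Position 8: tagging it ADV would leave rule 3 unsatisfiable, so it must be ADJ.
Position 10: tagging it ADV would leave rule 1 unsatisfiable, so it must be ADJ.
That leaves exactly one tagging: NOUN ADJ ADJ VERB NOUN NOUN VERB ADJ NOUN ADJ.
Verifying each rule — rule 1 ✓; rule 2 ✓; rule 3 ✓.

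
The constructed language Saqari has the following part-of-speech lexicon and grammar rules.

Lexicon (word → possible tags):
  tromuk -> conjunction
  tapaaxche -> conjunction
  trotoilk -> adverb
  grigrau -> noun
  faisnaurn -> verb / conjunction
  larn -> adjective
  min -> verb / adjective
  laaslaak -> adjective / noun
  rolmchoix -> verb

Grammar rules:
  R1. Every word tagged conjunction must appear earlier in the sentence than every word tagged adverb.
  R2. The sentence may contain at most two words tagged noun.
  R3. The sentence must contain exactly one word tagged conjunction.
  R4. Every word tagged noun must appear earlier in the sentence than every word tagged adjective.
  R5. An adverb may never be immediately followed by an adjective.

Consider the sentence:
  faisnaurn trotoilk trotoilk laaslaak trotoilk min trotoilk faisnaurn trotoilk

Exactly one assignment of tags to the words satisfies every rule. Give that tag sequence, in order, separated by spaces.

Candidates per position — 1:faisnaurn {verb,conjunction}; 2:trotoilk {adverb}; 3:trotoilk {adverb}; 4:laaslaak {adjective,noun}; 5:trotoilk {adverb}; 6:min {verb,adjective}; 7:trotoilk {adverb}; 8:faisnaurn {verb,conjunction}; 9:trotoilk {adverb}.
Position 4: adjective is ruled out by rule 5; that leaves noun.
Position 6: adjective is ruled out by rule 5; that leaves verb.
Position 8: conjunction is ruled out by rule 1; that leaves verb.
Position 1: verb is ruled out by rule 3; that leaves conjunction.
The only consistent sequence is: conjunction adverb adverb noun adverb verb adverb verb adverb.
Checking: rule 1 holds; rule 2 holds; rule 3 holds; rule 4 holds; rule 5 holds.

conjunction adverb adverb noun adverb verb adverb verb adverb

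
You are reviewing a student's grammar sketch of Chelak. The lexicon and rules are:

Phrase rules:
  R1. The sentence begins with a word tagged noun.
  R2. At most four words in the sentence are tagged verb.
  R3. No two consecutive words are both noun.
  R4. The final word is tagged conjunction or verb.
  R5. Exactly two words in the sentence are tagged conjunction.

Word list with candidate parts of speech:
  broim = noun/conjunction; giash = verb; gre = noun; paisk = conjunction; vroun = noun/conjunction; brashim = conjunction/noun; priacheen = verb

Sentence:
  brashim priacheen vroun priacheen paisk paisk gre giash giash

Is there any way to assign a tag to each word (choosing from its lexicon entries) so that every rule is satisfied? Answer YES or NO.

Candidates per position — 1:brashim {conjunction,noun}; 2:priacheen {verb}; 3:vroun {noun,conjunction}; 4:priacheen {verb}; 5:paisk {conjunction}; 6:paisk {conjunction}; 7:gre {noun}; 8:giash {verb}; 9:giash {verb}.
One satisfying assignment: noun verb noun verb conjunction conjunction noun verb verb.
Verifying each rule — rule 1 ok; rule 2 ok; rule 3 ok; rule 4 ok; rule 5 ok.

YES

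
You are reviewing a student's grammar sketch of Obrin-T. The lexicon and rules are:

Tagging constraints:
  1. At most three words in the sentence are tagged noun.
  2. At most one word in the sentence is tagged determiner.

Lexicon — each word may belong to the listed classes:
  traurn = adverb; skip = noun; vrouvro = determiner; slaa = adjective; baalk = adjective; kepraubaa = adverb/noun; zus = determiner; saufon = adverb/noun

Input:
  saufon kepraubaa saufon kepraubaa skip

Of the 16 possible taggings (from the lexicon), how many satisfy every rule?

11

Candidates per position — 1:saufon {adverb,noun}; 2:kepraubaa {adverb,noun}; 3:saufon {adverb,noun}; 4:kepraubaa {adverb,noun}; 5:skip {noun}.
There are 16 candidate sequences in total.
Checking each against the rules leaves 11 sequences.
Count = 11.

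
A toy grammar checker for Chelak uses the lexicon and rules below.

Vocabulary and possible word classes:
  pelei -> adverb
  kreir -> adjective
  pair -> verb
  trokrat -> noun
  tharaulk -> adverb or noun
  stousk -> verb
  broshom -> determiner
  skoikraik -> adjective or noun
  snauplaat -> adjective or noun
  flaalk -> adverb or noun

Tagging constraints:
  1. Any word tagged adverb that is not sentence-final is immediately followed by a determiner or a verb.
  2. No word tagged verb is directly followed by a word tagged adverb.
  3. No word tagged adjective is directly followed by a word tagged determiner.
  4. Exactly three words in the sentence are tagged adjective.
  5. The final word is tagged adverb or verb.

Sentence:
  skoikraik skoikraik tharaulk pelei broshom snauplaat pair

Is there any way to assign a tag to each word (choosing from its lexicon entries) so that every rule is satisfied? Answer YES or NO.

YES

Candidates per position — 1:skoikraik {adjective,noun}; 2:skoikraik {adjective,noun}; 3:tharaulk {adverb,noun}; 4:pelei {adverb}; 5:broshom {determiner}; 6:snauplaat {adjective,noun}; 7:pair {verb}.
One satisfying assignment: adjective adjective noun adverb determiner adjective verb.
Check: rule 1 holds; rule 2 holds; rule 3 holds; rule 4 holds; rule 5 holds.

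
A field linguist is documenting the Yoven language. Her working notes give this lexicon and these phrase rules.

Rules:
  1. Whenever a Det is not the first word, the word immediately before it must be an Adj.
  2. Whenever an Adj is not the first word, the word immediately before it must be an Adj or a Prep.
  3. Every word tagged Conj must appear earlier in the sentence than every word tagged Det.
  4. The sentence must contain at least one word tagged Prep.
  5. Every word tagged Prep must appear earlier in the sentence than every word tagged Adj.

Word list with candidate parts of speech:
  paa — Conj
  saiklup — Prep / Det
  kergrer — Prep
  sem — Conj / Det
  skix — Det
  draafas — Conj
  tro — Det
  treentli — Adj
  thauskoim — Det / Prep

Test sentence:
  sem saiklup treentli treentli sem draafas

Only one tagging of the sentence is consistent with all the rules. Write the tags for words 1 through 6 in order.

Candidates per position — 1:sem {Conj,Det}; 2:saiklup {Prep,Det}; 3:treentli {Adj}; 4:treentli {Adj}; 5:sem {Conj,Det}; 6:draafas {Conj}.
At position 1, choosing Det makes rule 3 impossible to satisfy; hence Conj.
At position 2, choosing Det makes rule 1 impossible to satisfy; hence Prep.
At position 5, choosing Det makes rule 3 impossible to satisfy; hence Conj.
The only consistent sequence is: Conj Prep Adj Adj Conj Conj.
Rule-by-rule: rule 1 holds; rule 2 holds; rule 3 holds; rule 4 holds; rule 5 holds.

Conj Prep Adj Adj Conj Conj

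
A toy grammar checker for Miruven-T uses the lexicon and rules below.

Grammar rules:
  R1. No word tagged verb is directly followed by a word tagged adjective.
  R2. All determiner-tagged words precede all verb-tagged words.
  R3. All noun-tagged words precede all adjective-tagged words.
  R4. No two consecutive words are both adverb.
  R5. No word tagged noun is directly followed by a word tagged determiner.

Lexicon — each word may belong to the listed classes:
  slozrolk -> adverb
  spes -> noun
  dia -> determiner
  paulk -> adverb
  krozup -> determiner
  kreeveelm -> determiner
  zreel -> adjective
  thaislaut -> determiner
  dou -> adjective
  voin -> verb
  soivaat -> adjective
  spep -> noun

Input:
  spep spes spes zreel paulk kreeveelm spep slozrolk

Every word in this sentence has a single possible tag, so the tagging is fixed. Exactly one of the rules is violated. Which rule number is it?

Fixed tagging: noun noun noun adjective adverb determiner noun adverb.
Rule check: R1 ok, R2 ok, R3 fails, R4 ok, R5 ok.
Only rule 3 fails.

3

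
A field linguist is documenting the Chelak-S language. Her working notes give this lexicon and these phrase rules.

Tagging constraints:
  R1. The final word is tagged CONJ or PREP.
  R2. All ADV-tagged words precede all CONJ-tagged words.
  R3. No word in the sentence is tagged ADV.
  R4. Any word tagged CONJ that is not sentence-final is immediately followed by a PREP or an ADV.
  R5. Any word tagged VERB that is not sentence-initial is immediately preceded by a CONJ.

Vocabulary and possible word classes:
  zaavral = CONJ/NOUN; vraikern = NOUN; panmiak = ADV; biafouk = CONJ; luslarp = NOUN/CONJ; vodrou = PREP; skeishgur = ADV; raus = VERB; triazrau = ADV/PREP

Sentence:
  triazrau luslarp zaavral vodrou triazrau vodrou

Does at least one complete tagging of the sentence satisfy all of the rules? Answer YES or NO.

Candidates per position — 1:triazrau {ADV,PREP}; 2:luslarp {NOUN,CONJ}; 3:zaavral {CONJ,NOUN}; 4:vodrou {PREP}; 5:triazrau {ADV,PREP}; 6:vodrou {PREP}.
One satisfying assignment: PREP NOUN CONJ PREP PREP PREP.
Verifying each rule — rule 1 ok; rule 2 ok; rule 3 ok; rule 4 ok; rule 5 ok.

YES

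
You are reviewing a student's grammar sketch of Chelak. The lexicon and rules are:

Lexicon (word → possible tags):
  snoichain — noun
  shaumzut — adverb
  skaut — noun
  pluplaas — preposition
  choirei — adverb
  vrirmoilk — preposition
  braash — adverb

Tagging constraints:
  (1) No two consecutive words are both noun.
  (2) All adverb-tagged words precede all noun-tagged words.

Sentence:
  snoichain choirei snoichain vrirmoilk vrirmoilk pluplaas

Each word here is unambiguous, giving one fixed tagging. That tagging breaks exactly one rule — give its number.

2

Fixed tagging: noun adverb noun preposition preposition preposition.
Checking each rule: R1 ✓, R2 ✗.
Only rule 2 fails.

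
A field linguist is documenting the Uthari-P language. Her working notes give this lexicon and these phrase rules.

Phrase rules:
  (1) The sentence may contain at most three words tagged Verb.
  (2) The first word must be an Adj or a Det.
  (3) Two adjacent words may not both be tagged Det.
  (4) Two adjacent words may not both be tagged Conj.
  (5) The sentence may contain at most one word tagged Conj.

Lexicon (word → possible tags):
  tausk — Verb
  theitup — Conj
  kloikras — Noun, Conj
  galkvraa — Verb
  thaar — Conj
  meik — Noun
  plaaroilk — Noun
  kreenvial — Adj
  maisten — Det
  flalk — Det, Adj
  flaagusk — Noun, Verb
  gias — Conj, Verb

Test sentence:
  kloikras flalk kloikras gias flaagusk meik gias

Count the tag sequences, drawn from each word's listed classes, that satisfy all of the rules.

0

Candidates per position — 1:kloikras {Noun,Conj}; 2:flalk {Det,Adj}; 3:kloikras {Noun,Conj}; 4:gias {Conj,Verb}; 5:flaagusk {Noun,Verb}; 6:meik {Noun}; 7:gias {Conj,Verb}.
There are 64 candidate sequences in total.
Rule 2 cannot be satisfied by any choice of tags from the lexicon.
So there is no consistent tagging.
Count = 0.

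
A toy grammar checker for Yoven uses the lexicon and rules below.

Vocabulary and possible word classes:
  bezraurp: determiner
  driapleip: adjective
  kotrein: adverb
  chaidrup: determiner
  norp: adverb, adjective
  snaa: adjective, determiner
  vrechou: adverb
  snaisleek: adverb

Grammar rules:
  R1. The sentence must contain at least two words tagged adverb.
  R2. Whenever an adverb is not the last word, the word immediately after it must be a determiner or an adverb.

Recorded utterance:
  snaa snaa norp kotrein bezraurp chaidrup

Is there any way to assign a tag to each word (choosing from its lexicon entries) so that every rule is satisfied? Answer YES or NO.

Candidates per position — 1:snaa {adjective,determiner}; 2:snaa {adjective,determiner}; 3:norp {adverb,adjective}; 4:kotrein {adverb}; 5:bezraurp {determiner}; 6:chaidrup {determiner}.
One satisfying assignment: determiner adjective adverb adverb determiner determiner.
Verifying each rule — rule 1 ok; rule 2 ok.

YES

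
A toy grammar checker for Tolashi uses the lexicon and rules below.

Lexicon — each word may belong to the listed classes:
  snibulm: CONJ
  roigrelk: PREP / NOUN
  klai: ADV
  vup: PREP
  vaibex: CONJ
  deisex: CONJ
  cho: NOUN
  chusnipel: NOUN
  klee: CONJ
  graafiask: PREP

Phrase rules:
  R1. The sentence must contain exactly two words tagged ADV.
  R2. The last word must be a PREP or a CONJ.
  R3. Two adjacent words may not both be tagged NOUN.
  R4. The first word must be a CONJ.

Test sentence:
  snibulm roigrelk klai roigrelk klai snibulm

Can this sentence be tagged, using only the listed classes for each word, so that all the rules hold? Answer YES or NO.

YES

Candidates per position — 1:snibulm {CONJ}; 2:roigrelk {PREP,NOUN}; 3:klai {ADV}; 4:roigrelk {PREP,NOUN}; 5:klai {ADV}; 6:snibulm {CONJ}.
One satisfying assignment: CONJ NOUN ADV PREP ADV CONJ.
Rule-by-rule: rule 1 ok; rule 2 ok; rule 3 ok; rule 4 ok.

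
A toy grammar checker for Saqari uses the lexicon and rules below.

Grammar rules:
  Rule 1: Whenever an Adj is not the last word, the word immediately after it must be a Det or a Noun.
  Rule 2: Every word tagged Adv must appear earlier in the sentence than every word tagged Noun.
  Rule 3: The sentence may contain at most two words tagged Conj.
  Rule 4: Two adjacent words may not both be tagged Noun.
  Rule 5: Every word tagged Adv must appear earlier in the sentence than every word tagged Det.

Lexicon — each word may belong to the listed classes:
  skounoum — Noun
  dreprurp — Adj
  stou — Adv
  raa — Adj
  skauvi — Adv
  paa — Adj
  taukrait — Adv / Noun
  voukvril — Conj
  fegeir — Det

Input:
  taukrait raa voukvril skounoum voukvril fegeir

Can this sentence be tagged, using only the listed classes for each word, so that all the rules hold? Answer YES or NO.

NO

Candidates per position — 1:taukrait {Adv,Noun}; 2:raa {Adj}; 3:voukvril {Conj}; 4:skounoum {Noun}; 5:voukvril {Conj}; 6:fegeir {Det}.
Rule 1 cannot be satisfied by any choice of tags from the lexicon.
So there is no consistent tagging.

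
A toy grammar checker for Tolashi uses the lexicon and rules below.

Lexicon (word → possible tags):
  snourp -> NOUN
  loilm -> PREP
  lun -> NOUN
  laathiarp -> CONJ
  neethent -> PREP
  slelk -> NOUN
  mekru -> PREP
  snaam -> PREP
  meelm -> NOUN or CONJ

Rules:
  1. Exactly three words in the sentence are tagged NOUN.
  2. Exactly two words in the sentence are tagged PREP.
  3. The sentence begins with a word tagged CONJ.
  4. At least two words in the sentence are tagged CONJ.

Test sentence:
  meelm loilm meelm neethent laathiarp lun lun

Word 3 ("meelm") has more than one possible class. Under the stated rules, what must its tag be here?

Candidates per position — 1:meelm {NOUN,CONJ}; 2:loilm {PREP}; 3:meelm {NOUN,CONJ}; 4:neethent {PREP}; 5:laathiarp {CONJ}; 6:lun {NOUN}; 7:lun {NOUN}.
Position 1: NOUN is ruled out by rule 3; that leaves CONJ.
Position 3: CONJ is ruled out by rule 1; that leaves NOUN.
That leaves exactly one tagging: CONJ PREP NOUN PREP CONJ NOUN NOUN.
Verifying each rule — rule 1 ✓; rule 2 ✓; rule 3 ✓; rule 4 ✓.

NOUN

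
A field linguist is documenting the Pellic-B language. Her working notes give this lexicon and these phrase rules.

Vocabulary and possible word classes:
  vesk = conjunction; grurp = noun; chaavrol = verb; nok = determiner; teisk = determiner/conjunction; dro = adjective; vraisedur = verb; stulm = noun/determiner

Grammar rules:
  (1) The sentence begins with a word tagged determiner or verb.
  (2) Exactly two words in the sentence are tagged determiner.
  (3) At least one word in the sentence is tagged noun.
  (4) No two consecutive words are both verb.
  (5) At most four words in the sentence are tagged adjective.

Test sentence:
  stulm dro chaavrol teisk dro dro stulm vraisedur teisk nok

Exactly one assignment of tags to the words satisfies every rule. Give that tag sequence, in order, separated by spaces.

determiner adjective verb conjunction adjective adjective noun verb conjunction determiner

Candidates per position — 1:stulm {noun,determiner}; 2:dro {adjective}; 3:chaavrol {verb}; 4:teisk {determiner,conjunction}; 5:dro {adjective}; 6:dro {adjective}; 7:stulm {noun,determiner}; 8:vraisedur {verb}; 9:teisk {determiner,conjunction}; 10:nok {determiner}.
If word 1 were noun, no tagging could satisfy rule 1; so word 1 is determiner.
If word 4 were determiner, no tagging could satisfy rule 2; so word 4 is conjunction.
If word 7 were determiner, no tagging could satisfy rule 2; so word 7 is noun.
If word 9 were determiner, no tagging could satisfy rule 2; so word 9 is conjunction.
So the tagging must be: determiner adjective verb conjunction adjective adjective noun verb conjunction determiner.
Check: rule 1 ✓; rule 2 ✓; rule 3 ✓; rule 4 ✓; rule 5 ✓.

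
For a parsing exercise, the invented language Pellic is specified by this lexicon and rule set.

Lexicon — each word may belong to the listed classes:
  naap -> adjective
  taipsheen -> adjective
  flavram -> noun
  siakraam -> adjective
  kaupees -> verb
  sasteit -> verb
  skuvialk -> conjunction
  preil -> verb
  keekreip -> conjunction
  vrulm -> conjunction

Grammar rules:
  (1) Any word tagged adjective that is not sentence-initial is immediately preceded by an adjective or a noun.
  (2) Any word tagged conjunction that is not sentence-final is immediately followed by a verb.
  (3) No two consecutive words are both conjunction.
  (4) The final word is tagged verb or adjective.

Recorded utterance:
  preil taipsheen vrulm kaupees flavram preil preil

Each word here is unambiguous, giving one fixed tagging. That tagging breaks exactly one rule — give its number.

Fixed tagging: verb adjective conjunction verb noun verb verb.
Checking each rule: R1 fails, R2 ok, R3 ok, R4 ok.
Only rule 1 fails.

1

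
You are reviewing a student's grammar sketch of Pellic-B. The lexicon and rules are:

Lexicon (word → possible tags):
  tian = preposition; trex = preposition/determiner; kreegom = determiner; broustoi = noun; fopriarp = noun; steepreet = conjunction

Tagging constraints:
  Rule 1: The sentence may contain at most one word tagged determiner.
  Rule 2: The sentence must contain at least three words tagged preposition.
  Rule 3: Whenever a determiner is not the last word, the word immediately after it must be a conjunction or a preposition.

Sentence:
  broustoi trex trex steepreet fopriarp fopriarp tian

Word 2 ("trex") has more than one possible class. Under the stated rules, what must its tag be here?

preposition

Candidates per position — 1:broustoi {noun}; 2:trex {preposition,determiner}; 3:trex {preposition,determiner}; 4:steepreet {conjunction}; 5:fopriarp {noun}; 6:fopriarp {noun}; 7:tian {preposition}.
Word 2 cannot be determiner — rule 2 would then fail for every completion. It is preposition.
Word 3 cannot be determiner — rule 2 would then fail for every completion. It is preposition.
The unique satisfying tagging is: noun preposition preposition conjunction noun noun preposition.
Check: rule 1 holds; rule 2 holds; rule 3 holds.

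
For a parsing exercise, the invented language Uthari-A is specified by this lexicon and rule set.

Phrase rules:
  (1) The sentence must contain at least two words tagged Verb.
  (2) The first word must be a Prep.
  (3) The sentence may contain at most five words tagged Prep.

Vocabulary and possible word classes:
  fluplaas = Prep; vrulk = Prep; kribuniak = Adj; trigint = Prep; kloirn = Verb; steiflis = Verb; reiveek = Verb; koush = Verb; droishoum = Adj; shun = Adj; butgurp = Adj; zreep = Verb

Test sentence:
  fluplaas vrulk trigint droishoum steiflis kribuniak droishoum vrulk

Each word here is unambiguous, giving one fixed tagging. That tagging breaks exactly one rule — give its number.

Fixed tagging: Prep Prep Prep Adj Verb Adj Adj Prep.
Applying the rules: R1 ✗, R2 ✓, R3 ✓.
Only rule 1 fails.

1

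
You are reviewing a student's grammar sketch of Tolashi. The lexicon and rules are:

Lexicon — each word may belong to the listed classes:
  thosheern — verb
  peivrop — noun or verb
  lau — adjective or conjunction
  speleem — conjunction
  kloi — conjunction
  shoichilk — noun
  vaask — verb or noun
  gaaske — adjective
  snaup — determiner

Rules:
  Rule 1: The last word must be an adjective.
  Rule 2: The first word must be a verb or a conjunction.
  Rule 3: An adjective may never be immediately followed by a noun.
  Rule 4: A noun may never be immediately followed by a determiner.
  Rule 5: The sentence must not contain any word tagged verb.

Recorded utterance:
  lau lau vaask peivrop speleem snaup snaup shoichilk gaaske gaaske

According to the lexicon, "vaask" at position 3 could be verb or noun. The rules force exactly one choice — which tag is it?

noun

Candidates per position — 1:lau {adjective,conjunction}; 2:lau {adjective,conjunction}; 3:vaask {verb,noun}; 4:peivrop {noun,verb}; 5:speleem {conjunction}; 6:snaup {determiner}; 7:snaup {determiner}; 8:shoichilk {noun}; 9:gaaske {adjective}; 10:gaaske {adjective}.
If word 1 were adjective, no tagging could satisfy rule 2; so word 1 is conjunction.
If word 3 were verb, no tagging could satisfy rule 5; so word 3 is noun.
If word 4 were verb, no tagging could satisfy rule 5; so word 4 is noun.
If word 2 were adjective, no tagging could satisfy rule 3; so word 2 is conjunction.
That leaves exactly one tagging: conjunction conjunction noun noun conjunction determiner determiner noun adjective adjective.
Verifying each rule — rule 1 holds; rule 2 holds; rule 3 holds; rule 4 holds; rule 5 holds.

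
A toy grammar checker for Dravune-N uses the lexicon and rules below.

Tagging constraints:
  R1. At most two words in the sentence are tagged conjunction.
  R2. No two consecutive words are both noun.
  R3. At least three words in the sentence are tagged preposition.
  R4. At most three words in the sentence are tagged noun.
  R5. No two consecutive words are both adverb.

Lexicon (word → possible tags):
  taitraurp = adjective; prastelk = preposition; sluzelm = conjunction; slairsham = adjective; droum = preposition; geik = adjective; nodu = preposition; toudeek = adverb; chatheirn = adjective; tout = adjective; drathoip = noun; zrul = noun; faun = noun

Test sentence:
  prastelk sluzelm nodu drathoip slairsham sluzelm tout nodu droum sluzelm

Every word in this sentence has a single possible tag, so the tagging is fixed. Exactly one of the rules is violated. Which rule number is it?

Fixed tagging: preposition conjunction preposition noun adjective conjunction adjective preposition preposition conjunction.
Rule check: R1 violated, R2 holds, R3 holds, R4 holds, R5 holds.
Only rule 1 fails.

1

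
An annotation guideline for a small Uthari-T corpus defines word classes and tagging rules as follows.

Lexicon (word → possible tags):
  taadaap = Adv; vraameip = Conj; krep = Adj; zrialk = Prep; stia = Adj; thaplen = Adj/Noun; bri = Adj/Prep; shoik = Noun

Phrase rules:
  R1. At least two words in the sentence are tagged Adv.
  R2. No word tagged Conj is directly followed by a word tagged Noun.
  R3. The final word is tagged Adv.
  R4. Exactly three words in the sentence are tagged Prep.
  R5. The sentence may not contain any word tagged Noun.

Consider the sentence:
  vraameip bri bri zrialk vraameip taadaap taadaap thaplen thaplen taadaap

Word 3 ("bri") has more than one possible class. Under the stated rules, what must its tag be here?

Prep

Candidates per position — 1:vraameip {Conj}; 2:bri {Adj,Prep}; 3:bri {Adj,Prep}; 4:zrialk {Prep}; 5:vraameip {Conj}; 6:taadaap {Adv}; 7:taadaap {Adv}; 8:thaplen {Adj,Noun}; 9:thaplen {Adj,Noun}; 10:taadaap {Adv}.
At position 2, choosing Adj makes rule 4 impossible to satisfy; hence Prep.
At position 3, choosing Adj makes rule 4 impossible to satisfy; hence Prep.
At position 8, choosing Noun makes rule 5 impossible to satisfy; hence Adj.
At position 9, choosing Noun makes rule 5 impossible to satisfy; hence Adj.
So the tagging must be: Conj Prep Prep Prep Conj Adv Adv Adj Adj Adv.
Checking: rule 1 ok; rule 2 ok; rule 3 ok; rule 4 ok; rule 5 ok.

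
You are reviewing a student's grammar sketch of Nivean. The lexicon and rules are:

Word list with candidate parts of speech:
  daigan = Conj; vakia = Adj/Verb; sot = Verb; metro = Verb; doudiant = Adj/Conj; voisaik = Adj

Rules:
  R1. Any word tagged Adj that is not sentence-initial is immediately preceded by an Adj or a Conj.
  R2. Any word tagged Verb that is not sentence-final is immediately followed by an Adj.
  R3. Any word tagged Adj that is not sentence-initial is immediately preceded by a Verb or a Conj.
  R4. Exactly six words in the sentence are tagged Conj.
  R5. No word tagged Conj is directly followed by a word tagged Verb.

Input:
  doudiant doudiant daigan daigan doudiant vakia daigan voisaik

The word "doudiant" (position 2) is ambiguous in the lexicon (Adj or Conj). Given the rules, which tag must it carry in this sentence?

Conj

Candidates per position — 1:doudiant {Adj,Conj}; 2:doudiant {Adj,Conj}; 3:daigan {Conj}; 4:daigan {Conj}; 5:doudiant {Adj,Conj}; 6:vakia {Adj,Verb}; 7:daigan {Conj}; 8:voisaik {Adj}.
Position 1: tagging it Adj would leave rule 4 unsatisfiable, so it must be Conj.
Position 2: tagging it Adj would leave rule 4 unsatisfiable, so it must be Conj.
Position 5: tagging it Adj would leave rule 4 unsatisfiable, so it must be Conj.
Position 6: tagging it Verb would leave rule 2 unsatisfiable, so it must be Adj.
That leaves exactly one tagging: Conj Conj Conj Conj Conj Adj Conj Adj.
Rule-by-rule: rule 1 ok; rule 2 ok; rule 3 ok; rule 4 ok; rule 5 ok.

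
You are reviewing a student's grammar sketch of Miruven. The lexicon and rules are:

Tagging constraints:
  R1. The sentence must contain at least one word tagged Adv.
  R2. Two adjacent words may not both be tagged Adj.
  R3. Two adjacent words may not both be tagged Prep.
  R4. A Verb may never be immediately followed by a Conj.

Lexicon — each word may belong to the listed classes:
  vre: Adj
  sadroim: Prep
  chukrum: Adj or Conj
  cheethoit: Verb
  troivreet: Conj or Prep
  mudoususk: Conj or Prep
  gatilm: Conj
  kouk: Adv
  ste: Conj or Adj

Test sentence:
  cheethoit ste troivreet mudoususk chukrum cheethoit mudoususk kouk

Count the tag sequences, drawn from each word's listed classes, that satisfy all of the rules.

Candidates per position — 1:cheethoit {Verb}; 2:ste {Conj,Adj}; 3:troivreet {Conj,Prep}; 4:mudoususk {Conj,Prep}; 5:chukrum {Adj,Conj}; 6:cheethoit {Verb}; 7:mudoususk {Conj,Prep}; 8:kouk {Adv}.
There are 32 candidate sequences in total.
Checking each against the rules leaves 6 sequences.
Count = 6.

6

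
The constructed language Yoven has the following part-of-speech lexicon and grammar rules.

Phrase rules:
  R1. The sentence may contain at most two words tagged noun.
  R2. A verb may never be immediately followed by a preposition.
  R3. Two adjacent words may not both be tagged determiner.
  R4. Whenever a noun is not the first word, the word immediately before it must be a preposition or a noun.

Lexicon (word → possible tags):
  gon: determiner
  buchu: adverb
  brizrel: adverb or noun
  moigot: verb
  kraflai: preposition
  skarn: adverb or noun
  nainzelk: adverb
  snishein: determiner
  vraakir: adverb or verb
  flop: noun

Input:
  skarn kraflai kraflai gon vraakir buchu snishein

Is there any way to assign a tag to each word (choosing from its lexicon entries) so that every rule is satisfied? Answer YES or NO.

YES

Candidates per position — 1:skarn {adverb,noun}; 2:kraflai {preposition}; 3:kraflai {preposition}; 4:gon {determiner}; 5:vraakir {adverb,verb}; 6:buchu {adverb}; 7:snishein {determiner}.
One satisfying assignment: noun preposition preposition determiner adverb adverb determiner.
Rule-by-rule: rule 1 satisfied; rule 2 satisfied; rule 3 satisfied; rule 4 satisfied.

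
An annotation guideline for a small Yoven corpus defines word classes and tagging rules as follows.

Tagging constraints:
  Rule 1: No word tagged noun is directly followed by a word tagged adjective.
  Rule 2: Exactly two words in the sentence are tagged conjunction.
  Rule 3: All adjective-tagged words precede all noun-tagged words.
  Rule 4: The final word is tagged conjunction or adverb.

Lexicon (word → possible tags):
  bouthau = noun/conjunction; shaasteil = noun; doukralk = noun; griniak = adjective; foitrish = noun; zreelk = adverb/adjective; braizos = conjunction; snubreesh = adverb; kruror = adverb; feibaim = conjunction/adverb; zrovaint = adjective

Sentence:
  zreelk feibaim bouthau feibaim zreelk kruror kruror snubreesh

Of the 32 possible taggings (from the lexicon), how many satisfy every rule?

Candidates per position — 1:zreelk {adverb,adjective}; 2:feibaim {conjunction,adverb}; 3:bouthau {noun,conjunction}; 4:feibaim {conjunction,adverb}; 5:zreelk {adverb,adjective}; 6:kruror {adverb}; 7:kruror {adverb}; 8:snubreesh {adverb}.
There are 32 candidate sequences in total.
Checking each against the rules leaves 10 sequences.
Count = 10.

10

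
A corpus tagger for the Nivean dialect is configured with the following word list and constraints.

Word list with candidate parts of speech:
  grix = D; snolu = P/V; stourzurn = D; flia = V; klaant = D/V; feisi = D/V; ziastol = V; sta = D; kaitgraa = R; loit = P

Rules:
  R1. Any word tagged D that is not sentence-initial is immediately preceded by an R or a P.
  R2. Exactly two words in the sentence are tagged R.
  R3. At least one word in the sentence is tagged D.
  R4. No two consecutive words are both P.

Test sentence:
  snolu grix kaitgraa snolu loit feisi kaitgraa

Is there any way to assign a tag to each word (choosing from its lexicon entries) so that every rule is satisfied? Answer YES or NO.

Candidates per position — 1:snolu {P,V}; 2:grix {D}; 3:kaitgraa {R}; 4:snolu {P,V}; 5:loit {P}; 6:feisi {D,V}; 7:kaitgraa {R}.
One satisfying assignment: P D R V P V R.
Checking: rule 1 ok; rule 2 ok; rule 3 ok; rule 4 ok.

YES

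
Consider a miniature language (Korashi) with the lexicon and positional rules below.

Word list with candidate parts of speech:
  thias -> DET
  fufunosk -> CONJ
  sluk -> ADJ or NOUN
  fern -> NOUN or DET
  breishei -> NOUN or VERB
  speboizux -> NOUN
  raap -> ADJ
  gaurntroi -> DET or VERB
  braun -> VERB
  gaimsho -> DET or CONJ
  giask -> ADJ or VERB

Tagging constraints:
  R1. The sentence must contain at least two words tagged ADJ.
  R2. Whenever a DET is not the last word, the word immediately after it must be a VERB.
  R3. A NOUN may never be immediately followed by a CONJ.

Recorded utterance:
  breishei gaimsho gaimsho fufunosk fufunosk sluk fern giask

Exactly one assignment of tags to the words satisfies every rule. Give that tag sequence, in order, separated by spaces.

VERB CONJ CONJ CONJ CONJ ADJ NOUN ADJ

Candidates per position — 1:breishei {NOUN,VERB}; 2:gaimsho {DET,CONJ}; 3:gaimsho {DET,CONJ}; 4:fufunosk {CONJ}; 5:fufunosk {CONJ}; 6:sluk {ADJ,NOUN}; 7:fern {NOUN,DET}; 8:giask {ADJ,VERB}.
If word 2 were DET, no tagging could satisfy rule 2; so word 2 is CONJ.
If word 3 were DET, no tagging could satisfy rule 2; so word 3 is CONJ.
If word 6 were NOUN, no tagging could satisfy rule 1; so word 6 is ADJ.
If word 8 were VERB, no tagging could satisfy rule 1; so word 8 is ADJ.
If word 1 were NOUN, no tagging could satisfy rule 3; so word 1 is VERB.
If word 7 were DET, no tagging could satisfy rule 2; so word 7 is NOUN.
So the tagging must be: VERB CONJ CONJ CONJ CONJ ADJ NOUN ADJ.
Check: rule 1 satisfied; rule 2 satisfied; rule 3 satisfied.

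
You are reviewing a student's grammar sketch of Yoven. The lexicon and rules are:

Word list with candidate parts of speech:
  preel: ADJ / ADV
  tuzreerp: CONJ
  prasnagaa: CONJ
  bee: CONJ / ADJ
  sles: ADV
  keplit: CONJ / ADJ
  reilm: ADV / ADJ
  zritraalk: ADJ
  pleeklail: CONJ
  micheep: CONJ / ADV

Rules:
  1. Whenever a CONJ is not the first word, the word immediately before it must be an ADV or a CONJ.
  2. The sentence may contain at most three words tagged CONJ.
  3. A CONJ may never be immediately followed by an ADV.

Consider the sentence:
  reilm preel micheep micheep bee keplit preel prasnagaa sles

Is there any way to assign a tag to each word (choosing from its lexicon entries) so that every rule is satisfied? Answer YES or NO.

Candidates per position — 1:reilm {ADV,ADJ}; 2:preel {ADJ,ADV}; 3:micheep {CONJ,ADV}; 4:micheep {CONJ,ADV}; 5:bee {CONJ,ADJ}; 6:keplit {CONJ,ADJ}; 7:preel {ADJ,ADV}; 8:prasnagaa {CONJ}; 9:sles {ADV}.
Rule 3 cannot be satisfied by any choice of tags from the lexicon.
So there is no consistent tagging.

NO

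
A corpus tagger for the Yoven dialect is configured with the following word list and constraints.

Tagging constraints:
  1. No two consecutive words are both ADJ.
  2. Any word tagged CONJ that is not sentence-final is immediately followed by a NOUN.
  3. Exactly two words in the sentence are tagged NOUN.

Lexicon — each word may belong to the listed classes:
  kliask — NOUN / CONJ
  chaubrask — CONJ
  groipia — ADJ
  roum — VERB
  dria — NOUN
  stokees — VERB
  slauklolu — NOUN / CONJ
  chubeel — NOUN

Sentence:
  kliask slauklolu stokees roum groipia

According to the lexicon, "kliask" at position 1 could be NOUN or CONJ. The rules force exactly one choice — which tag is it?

NOUN

Candidates per position — 1:kliask {NOUN,CONJ}; 2:slauklolu {NOUN,CONJ}; 3:stokees {VERB}; 4:roum {VERB}; 5:groipia {ADJ}.
Position 1: CONJ is ruled out by rule 3; that leaves NOUN.
Position 2: CONJ is ruled out by rule 2; that leaves NOUN.
So the tagging must be: NOUN NOUN VERB VERB ADJ.
Check: rule 1 ok; rule 2 ok; rule 3 ok.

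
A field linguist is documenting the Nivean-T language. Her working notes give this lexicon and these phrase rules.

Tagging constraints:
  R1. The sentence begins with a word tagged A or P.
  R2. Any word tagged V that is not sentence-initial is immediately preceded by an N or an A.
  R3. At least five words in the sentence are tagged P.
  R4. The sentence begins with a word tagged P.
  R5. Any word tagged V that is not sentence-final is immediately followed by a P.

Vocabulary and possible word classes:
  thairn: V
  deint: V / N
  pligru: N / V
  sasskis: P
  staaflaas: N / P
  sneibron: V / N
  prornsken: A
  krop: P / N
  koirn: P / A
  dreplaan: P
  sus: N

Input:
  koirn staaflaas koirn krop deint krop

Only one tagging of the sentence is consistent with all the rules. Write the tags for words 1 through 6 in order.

P P P P N P

Candidates per position — 1:koirn {P,A}; 2:staaflaas {N,P}; 3:koirn {P,A}; 4:krop {P,N}; 5:deint {V,N}; 6:krop {P,N}.
Position 1: A is ruled out by rule 3; that leaves P.
Position 2: N is ruled out by rule 3; that leaves P.
Position 3: A is ruled out by rule 3; that leaves P.
Position 4: N is ruled out by rule 3; that leaves P.
Position 5: V is ruled out by rule 2; that leaves N.
Position 6: N is ruled out by rule 3; that leaves P.
So the tagging must be: P P P P N P.
Check: rule 1 holds; rule 2 holds; rule 3 holds; rule 4 holds; rule 5 holds.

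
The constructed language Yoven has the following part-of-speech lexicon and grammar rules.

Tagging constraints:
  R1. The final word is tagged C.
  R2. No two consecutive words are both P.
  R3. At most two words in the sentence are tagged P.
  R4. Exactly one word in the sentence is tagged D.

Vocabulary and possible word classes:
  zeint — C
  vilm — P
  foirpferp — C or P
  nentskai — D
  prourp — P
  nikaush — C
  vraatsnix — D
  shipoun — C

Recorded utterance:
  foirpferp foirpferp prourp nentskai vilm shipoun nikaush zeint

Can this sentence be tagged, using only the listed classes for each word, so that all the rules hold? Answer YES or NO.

Candidates per position — 1:foirpferp {C,P}; 2:foirpferp {C,P}; 3:prourp {P}; 4:nentskai {D}; 5:vilm {P}; 6:shipoun {C}; 7:nikaush {C}; 8:zeint {C}.
One satisfying assignment: C C P D P C C C.
Checking: rule 1 ✓; rule 2 ✓; rule 3 ✓; rule 4 ✓.

YES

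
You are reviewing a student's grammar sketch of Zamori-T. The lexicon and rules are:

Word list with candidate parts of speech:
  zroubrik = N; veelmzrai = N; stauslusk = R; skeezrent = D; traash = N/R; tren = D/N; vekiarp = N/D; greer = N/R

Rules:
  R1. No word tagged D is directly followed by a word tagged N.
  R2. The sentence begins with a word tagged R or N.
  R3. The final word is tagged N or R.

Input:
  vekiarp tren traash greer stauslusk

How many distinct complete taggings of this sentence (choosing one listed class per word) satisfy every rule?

Candidates per position — 1:vekiarp {N,D}; 2:tren {D,N}; 3:traash {N,R}; 4:greer {N,R}; 5:stauslusk {R}.
There are 16 candidate sequences in total.
Checking each against the rules leaves 6 sequences.
Count = 6.

6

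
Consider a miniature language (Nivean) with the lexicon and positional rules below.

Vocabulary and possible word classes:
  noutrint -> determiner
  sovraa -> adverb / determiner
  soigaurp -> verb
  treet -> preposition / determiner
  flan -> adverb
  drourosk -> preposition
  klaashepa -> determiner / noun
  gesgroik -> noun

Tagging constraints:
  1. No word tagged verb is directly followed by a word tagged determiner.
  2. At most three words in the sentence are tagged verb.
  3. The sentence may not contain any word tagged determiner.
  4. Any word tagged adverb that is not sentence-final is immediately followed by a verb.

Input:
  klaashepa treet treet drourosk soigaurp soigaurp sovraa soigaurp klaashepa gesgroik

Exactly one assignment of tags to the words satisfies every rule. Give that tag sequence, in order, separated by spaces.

Candidates per position — 1:klaashepa {determiner,noun}; 2:treet {preposition,determiner}; 3:treet {preposition,determiner}; 4:drourosk {preposition}; 5:soigaurp {verb}; 6:soigaurp {verb}; 7:sovraa {adverb,determiner}; 8:soigaurp {verb}; 9:klaashepa {determiner,noun}; 10:gesgroik {noun}.
Word 1 cannot be determiner — rule 3 would then fail for every completion. It is noun.
Word 2 cannot be determiner — rule 3 would then fail for every completion. It is preposition.
Word 3 cannot be determiner — rule 3 would then fail for every completion. It is preposition.
Word 7 cannot be determiner — rule 1 would then fail for every completion. It is adverb.
Word 9 cannot be determiner — rule 1 would then fail for every completion. It is noun.
The unique satisfying tagging is: noun preposition preposition preposition verb verb adverb verb noun noun.
Rule-by-rule: rule 1 satisfied; rule 2 satisfied; rule 3 satisfied; rule 4 satisfied.

noun preposition preposition preposition verb verb adverb verb noun noun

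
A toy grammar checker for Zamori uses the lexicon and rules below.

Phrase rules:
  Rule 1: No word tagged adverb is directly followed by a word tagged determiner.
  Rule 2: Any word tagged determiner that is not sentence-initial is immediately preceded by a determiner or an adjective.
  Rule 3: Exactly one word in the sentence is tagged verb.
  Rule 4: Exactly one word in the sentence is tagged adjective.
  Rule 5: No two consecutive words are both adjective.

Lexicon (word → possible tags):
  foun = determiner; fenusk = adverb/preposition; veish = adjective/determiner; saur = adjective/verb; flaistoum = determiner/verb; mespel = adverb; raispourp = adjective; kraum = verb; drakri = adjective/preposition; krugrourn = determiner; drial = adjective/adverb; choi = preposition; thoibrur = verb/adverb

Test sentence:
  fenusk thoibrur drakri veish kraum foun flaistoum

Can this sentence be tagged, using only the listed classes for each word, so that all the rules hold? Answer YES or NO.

Candidates per position — 1:fenusk {adverb,preposition}; 2:thoibrur {verb,adverb}; 3:drakri {adjective,preposition}; 4:veish {adjective,determiner}; 5:kraum {verb}; 6:foun {determiner}; 7:flaistoum {determiner,verb}.
Rule 2 cannot be satisfied by any choice of tags from the lexicon.
So there is no consistent tagging.

NO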